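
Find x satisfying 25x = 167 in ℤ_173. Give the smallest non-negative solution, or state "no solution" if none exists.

152

First find gcd(25, 173):
173 = 6×25 + 23
25 = 1×23 + 2
23 = 11×2 + 1
2 = 2×1 + 0
gcd = 1, so a unique solution mod 173 exists.
Back-substitute for the Bézout coefficients:
1 = 23 − 11·2
1 = −11·25 + 12·23
1 = 12·173 − 83·25
So 25·(-83) ≡ 1 (mod 173), giving 25⁻¹ ≡ 90.
x ≡ 25⁻¹·167 ≡ 90·167 ≡ 152 (mod 173).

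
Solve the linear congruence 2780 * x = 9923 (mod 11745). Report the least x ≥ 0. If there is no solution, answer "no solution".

no solution

gcd(2780, 11745):
11745 = 4·2780 + 625
2780 = 4·625 + 280
625 = 2·280 + 65
280 = 4·65 + 20
65 = 3·20 + 5
20 = 4·5 + 0
gcd = 5, but 5 ∤ 9923, so the congruence has no solution.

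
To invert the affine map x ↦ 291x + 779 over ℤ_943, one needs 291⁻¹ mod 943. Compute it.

Apply the Euclidean algorithm to 943 and 291:
943 = 3·291 + 70
291 = 4·70 + 11
70 = 6·11 + 4
11 = 2·4 + 3
4 = 1·3 + 1
3 = 3·1 + 0
gcd = 1, so the inverse exists. Back-substitute:
1 = 4 − 3
1 = −11 + 3·4
1 = 3·70 − 19·11
1 = −19·291 + 79·70
1 = 79·943 − 256·291
Hence 291⁻¹ ≡ -256 ≡ 687 (mod 943).

687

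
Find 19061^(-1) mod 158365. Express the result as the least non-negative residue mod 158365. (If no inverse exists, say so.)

37321

Apply the Euclidean algorithm to 158365 and 19061:
158365 = 8×19061 + 5877
19061 = 3×5877 + 1430
5877 = 4×1430 + 157
1430 = 9×157 + 17
157 = 9×17 + 4
17 = 4×4 + 1
4 = 4×1 + 0
Since gcd(19061, 158365) = 1, back-substitute to write 1 as a combination:
1 = 17 − 4·4
1 = −4·157 + 37·17
1 = 37·1430 − 337·157
1 = −337·5877 + 1385·1430
1 = 1385·19061 − 4492·5877
1 = −4492·158365 + 37321·19061
So 19061·37321 ≡ 1 (mod 158365).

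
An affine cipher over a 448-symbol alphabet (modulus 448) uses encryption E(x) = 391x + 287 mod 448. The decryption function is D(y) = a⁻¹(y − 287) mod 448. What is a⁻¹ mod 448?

55

Run Euclid on (448, 391):
448 = 1×391 + 57
391 = 6×57 + 49
57 = 1×49 + 8
49 = 6×8 + 1
8 = 8×1 + 0
Since gcd(391, 448) = 1, back-substitute to write 1 as a combination:
1 = 49 − 6·8
1 = −6·57 + 7·49
1 = 7·391 − 48·57
1 = −48·448 + 55·391
So 391·55 ≡ 1 (mod 448).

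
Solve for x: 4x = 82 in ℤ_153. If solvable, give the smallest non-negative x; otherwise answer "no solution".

First find gcd(4, 153):
153 = 38·4 + 1
4 = 4·1 + 0
gcd = 1, so a unique solution mod 153 exists.
Back-substitute for the Bézout coefficients:
1 = 153 − 38·4
So 4·(-38) ≡ 1 (mod 153), giving 4⁻¹ ≡ 115.
x ≡ 4⁻¹·82 ≡ 115·82 ≡ 97 (mod 153).

97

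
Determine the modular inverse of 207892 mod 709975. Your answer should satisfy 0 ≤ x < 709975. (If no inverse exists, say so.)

674953

Extended Euclidean algorithm:
709975 = 3×207892 + 86299
207892 = 2×86299 + 35294
86299 = 2×35294 + 15711
35294 = 2×15711 + 3872
15711 = 4×3872 + 223
3872 = 17×223 + 81
223 = 2×81 + 61
81 = 1×61 + 20
61 = 3×20 + 1
20 = 20×1 + 0
gcd = 1, so the inverse exists. Back-substitute:
1 = 61 − 3·20
1 = −3·81 + 4·61
1 = 4·223 − 11·81
1 = −11·3872 + 191·223
1 = 191·15711 − 775·3872
1 = −775·35294 + 1741·15711
1 = 1741·86299 − 4257·35294
1 = −4257·207892 + 10255·86299
1 = 10255·709975 − 35022·207892
Thus 207892·(-35022) ≡ 1 (mod 709975); reducing, -35022 mod 709975 = 674953.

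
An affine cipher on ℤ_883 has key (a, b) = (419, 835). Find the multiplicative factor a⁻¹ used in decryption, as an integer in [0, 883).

Apply the Euclidean algorithm to 883 and 419:
883 = 2·419 + 45
419 = 9·45 + 14
45 = 3·14 + 3
14 = 4·3 + 2
3 = 1·2 + 1
2 = 2·1 + 0
Since gcd(419, 883) = 1, back-substitute to write 1 as a combination:
1 = 3 − 2
1 = −14 + 5·3
1 = 5·45 − 16·14
1 = −16·419 + 149·45
1 = 149·883 − 314·419
Hence 419⁻¹ ≡ -314 ≡ 569 (mod 883).

569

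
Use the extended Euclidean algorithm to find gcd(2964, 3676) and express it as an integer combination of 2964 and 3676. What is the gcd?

4

Euclidean algorithm:
3676 = 1×2964 + 712
2964 = 4×712 + 116
712 = 6×116 + 16
116 = 7×16 + 4
16 = 4×4 + 0
gcd(2964, 3676) = 4.
Working backward:
4 = 116 − 7·16
4 = −7·712 + 43·116
4 = 43·2964 − 179·712
4 = −179·3676 + 222·2964
So 4 = (-179)·3676 + (222)·2964.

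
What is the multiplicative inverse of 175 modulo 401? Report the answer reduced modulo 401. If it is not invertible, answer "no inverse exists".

Extended Euclidean algorithm:
401 = 2·175 + 51
175 = 3·51 + 22
51 = 2·22 + 7
22 = 3·7 + 1
7 = 7·1 + 0
Since gcd(175, 401) = 1, back-substitute to write 1 as a combination:
1 = 22 − 3·7
1 = −3·51 + 7·22
1 = 7·175 − 24·51
1 = −24·401 + 55·175
So 175·55 ≡ 1 (mod 401).

55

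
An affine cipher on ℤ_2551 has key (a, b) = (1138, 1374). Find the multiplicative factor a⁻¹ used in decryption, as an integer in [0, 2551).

1410

Extended Euclidean algorithm:
2551 = 2*1138 + 275
1138 = 4*275 + 38
275 = 7*38 + 9
38 = 4*9 + 2
9 = 4*2 + 1
2 = 2*1 + 0
The gcd is 1. Working backward:
1 = 9 − 4·2
1 = −4·38 + 17·9
1 = 17·275 − 123·38
1 = −123·1138 + 509·275
1 = 509·2551 − 1141·1138
So 1138·(-1141) ≡ 1 (mod 2551), and -1141 ≡ 1410 (mod 2551).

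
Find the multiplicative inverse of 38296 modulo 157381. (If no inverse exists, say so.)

Extended Euclidean algorithm:
157381 = 4*38296 + 4197
38296 = 9*4197 + 523
4197 = 8*523 + 13
523 = 40*13 + 3
13 = 4*3 + 1
3 = 3*1 + 0
gcd = 1, so the inverse exists. Back-substitute:
1 = 13 − 4·3
1 = −4·523 + 161·13
1 = 161·4197 − 1292·523
1 = −1292·38296 + 11789·4197
1 = 11789·157381 − 48448·38296
So 38296·(-48448) ≡ 1 (mod 157381), and -48448 ≡ 108933 (mod 157381).

108933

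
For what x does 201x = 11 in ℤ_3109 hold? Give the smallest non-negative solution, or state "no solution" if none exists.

1222

First find gcd(201, 3109):
3109 = 15*201 + 94
201 = 2*94 + 13
94 = 7*13 + 3
13 = 4*3 + 1
3 = 3*1 + 0
gcd = 1, so a unique solution mod 3109 exists.
Back-substitute for the Bézout coefficients:
1 = 13 − 4·3
1 = −4·94 + 29·13
1 = 29·201 − 62·94
1 = −62·3109 + 959·201
So 201·(959) ≡ 1 (mod 3109), giving 201⁻¹ ≡ 959.
x ≡ 201⁻¹·11 ≡ 959·11 ≡ 1222 (mod 3109).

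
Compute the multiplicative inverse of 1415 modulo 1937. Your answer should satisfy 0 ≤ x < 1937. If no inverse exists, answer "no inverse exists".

1488

Extended Euclidean algorithm:
1937 = 1·1415 + 522
1415 = 2·522 + 371
522 = 1·371 + 151
371 = 2·151 + 69
151 = 2·69 + 13
69 = 5·13 + 4
13 = 3·4 + 1
4 = 4·1 + 0
The gcd is 1. Working backward:
1 = 13 − 3·4
1 = −3·69 + 16·13
1 = 16·151 − 35·69
1 = −35·371 + 86·151
1 = 86·522 − 121·371
1 = −121·1415 + 328·522
1 = 328·1937 − 449·1415
Hence 1415⁻¹ ≡ -449 ≡ 1488 (mod 1937).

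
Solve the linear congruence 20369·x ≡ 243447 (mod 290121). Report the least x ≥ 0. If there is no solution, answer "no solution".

First find gcd(20369, 290121):
290121 = 14*20369 + 4955
20369 = 4*4955 + 549
4955 = 9*549 + 14
549 = 39*14 + 3
14 = 4*3 + 2
3 = 1*2 + 1
2 = 2*1 + 0
gcd = 1, so a unique solution mod 290121 exists.
Back-substitute for the Bézout coefficients:
1 = 3 − 2
1 = −14 + 5·3
1 = 5·549 − 196·14
1 = −196·4955 + 1769·549
1 = 1769·20369 − 7272·4955
1 = −7272·290121 + 103577·20369
So 20369·(103577) ≡ 1 (mod 290121), giving 20369⁻¹ ≡ 103577.
x ≡ 20369⁻¹·243447 ≡ 103577·243447 ≡ 223446 (mod 290121).

223446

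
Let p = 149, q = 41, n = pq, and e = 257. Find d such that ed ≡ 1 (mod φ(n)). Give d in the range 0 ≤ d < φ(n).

1313

φ(n) = (p−1)(q−1) = 148·40 = 5920.
Need d with 257·d ≡ 1 (mod 5920). Apply the extended Euclidean algorithm:
5920 = 23*257 + 9
257 = 28*9 + 5
9 = 1*5 + 4
5 = 1*4 + 1
4 = 4*1 + 0
Back-substitute:
1 = 5 − 4
1 = −9 + 2·5
1 = 2·257 − 57·9
1 = −57·5920 + 1313·257
So 257·1313 ≡ 1 (mod 5920), hence d = 1313.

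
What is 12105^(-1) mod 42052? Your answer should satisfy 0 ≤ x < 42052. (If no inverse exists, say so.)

gcd(42052, 12105) by repeated division:
42052 = 3×12105 + 5737
12105 = 2×5737 + 631
5737 = 9×631 + 58
631 = 10×58 + 51
58 = 1×51 + 7
51 = 7×7 + 2
7 = 3×2 + 1
2 = 2×1 + 0
gcd = 1, so the inverse exists. Back-substitute:
1 = 7 − 3·2
1 = −3·51 + 22·7
1 = 22·58 − 25·51
1 = −25·631 + 272·58
1 = 272·5737 − 2473·631
1 = −2473·12105 + 5218·5737
1 = 5218·42052 − 18127·12105
So 12105·(-18127) ≡ 1 (mod 42052), and -18127 ≡ 23925 (mod 42052).

23925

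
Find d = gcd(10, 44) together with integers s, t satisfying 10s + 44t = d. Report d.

2

Euclidean algorithm:
44 = 4*10 + 4
10 = 2*4 + 2
4 = 2*2 + 0
gcd(10, 44) = 2.
Back-substituting:
2 = 10 − 2·4
2 = −2·44 + 9·10
So 2 = (-2)·44 + (9)·10.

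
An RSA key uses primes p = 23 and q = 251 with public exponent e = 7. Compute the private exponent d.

φ(n) = (p−1)(q−1) = 22·250 = 5500.
Need d with 7·d ≡ 1 (mod 5500). Apply the extended Euclidean algorithm:
5500 = 785*7 + 5
7 = 1*5 + 2
5 = 2*2 + 1
2 = 2*1 + 0
Back-substitute:
1 = 5 − 2·2
1 = −2·7 + 3·5
1 = 3·5500 − 2357·7
So 7·(-2357) ≡ 1 (mod 5500), hence d ≡ -2357 ≡ 3143 (mod 5500).

3143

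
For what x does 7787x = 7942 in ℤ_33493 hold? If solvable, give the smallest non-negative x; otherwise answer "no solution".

First find gcd(7787, 33493):
33493 = 4*7787 + 2345
7787 = 3*2345 + 752
2345 = 3*752 + 89
752 = 8*89 + 40
89 = 2*40 + 9
40 = 4*9 + 4
9 = 2*4 + 1
4 = 4*1 + 0
gcd = 1, so a unique solution mod 33493 exists.
Back-substitute for the Bézout coefficients:
1 = 9 − 2·4
1 = −2·40 + 9·9
1 = 9·89 − 20·40
1 = −20·752 + 169·89
1 = 169·2345 − 527·752
1 = −527·7787 + 1750·2345
1 = 1750·33493 − 7527·7787
So 7787·(-7527) ≡ 1 (mod 33493), giving 7787⁻¹ ≡ 25966.
x ≡ 7787⁻¹·7942 ≡ 25966·7942 ≡ 5571 (mod 33493).

5571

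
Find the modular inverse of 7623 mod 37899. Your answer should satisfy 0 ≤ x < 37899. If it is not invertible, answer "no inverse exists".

no inverse exists

Compute gcd(7623, 37899):
37899 = 4·7623 + 7407
7623 = 1·7407 + 216
7407 = 34·216 + 63
216 = 3·63 + 27
63 = 2·27 + 9
27 = 3·9 + 0
The gcd is 9, not 1, hence no inverse exists.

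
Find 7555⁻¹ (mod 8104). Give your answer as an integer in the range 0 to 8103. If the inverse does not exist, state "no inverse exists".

1299

Apply the Euclidean algorithm to 8104 and 7555:
8104 = 1*7555 + 549
7555 = 13*549 + 418
549 = 1*418 + 131
418 = 3*131 + 25
131 = 5*25 + 6
25 = 4*6 + 1
6 = 6*1 + 0
The gcd is 1. Working backward:
1 = 25 − 4·6
1 = −4·131 + 21·25
1 = 21·418 − 67·131
1 = −67·549 + 88·418
1 = 88·7555 − 1211·549
1 = −1211·8104 + 1299·7555
So 7555·1299 ≡ 1 (mod 8104).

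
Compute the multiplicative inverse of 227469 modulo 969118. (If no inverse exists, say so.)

Extended Euclidean algorithm:
969118 = 4·227469 + 59242
227469 = 3·59242 + 49743
59242 = 1·49743 + 9499
49743 = 5·9499 + 2248
9499 = 4·2248 + 507
2248 = 4·507 + 220
507 = 2·220 + 67
220 = 3·67 + 19
67 = 3·19 + 10
19 = 1·10 + 9
10 = 1·9 + 1
9 = 9·1 + 0
The gcd is 1. Working backward:
1 = 10 − 9
1 = −19 + 2·10
1 = 2·67 − 7·19
1 = −7·220 + 23·67
1 = 23·507 − 53·220
1 = −53·2248 + 235·507
1 = 235·9499 − 993·2248
1 = −993·49743 + 5200·9499
1 = 5200·59242 − 6193·49743
1 = −6193·227469 + 23779·59242
1 = 23779·969118 − 101309·227469
Hence 227469⁻¹ ≡ -101309 ≡ 867809 (mod 969118).

867809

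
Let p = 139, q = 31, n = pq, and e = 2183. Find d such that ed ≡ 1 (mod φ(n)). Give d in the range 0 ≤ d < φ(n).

φ(n) = (p−1)(q−1) = 138·30 = 4140.
Need d with 2183·d ≡ 1 (mod 4140). Apply the extended Euclidean algorithm:
4140 = 1*2183 + 1957
2183 = 1*1957 + 226
1957 = 8*226 + 149
226 = 1*149 + 77
149 = 1*77 + 72
77 = 1*72 + 5
72 = 14*5 + 2
5 = 2*2 + 1
2 = 2*1 + 0
Back-substitute:
1 = 5 − 2·2
1 = −2·72 + 29·5
1 = 29·77 − 31·72
1 = −31·149 + 60·77
1 = 60·226 − 91·149
1 = −91·1957 + 788·226
1 = 788·2183 − 879·1957
1 = −879·4140 + 1667·2183
So 2183·1667 ≡ 1 (mod 4140), hence d = 1667.

1667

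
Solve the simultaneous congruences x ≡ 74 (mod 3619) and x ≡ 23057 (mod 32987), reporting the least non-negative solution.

29480448

Write x = 74 + 3619·k. Then 3619·k ≡ 23057 − 74 ≡ 22983 (mod 32987).
Need 3619⁻¹ mod 32987. Extended Euclid on (32987, 3619):
32987 = 9×3619 + 416
3619 = 8×416 + 291
416 = 1×291 + 125
291 = 2×125 + 41
125 = 3×41 + 2
41 = 20×2 + 1
2 = 2×1 + 0
Back-substitute:
1 = 41 − 20·2
1 = −20·125 + 61·41
1 = 61·291 − 142·125
1 = −142·416 + 203·291
1 = 203·3619 − 1766·416
1 = −1766·32987 + 16097·3619
3619⁻¹ ≡ 16097 (mod 32987), so k ≡ 16097·22983 ≡ 8146 (mod 32987).
x = 74 + 3619·8146 = 29480448.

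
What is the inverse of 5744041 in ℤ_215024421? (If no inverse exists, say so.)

Extended Euclidean algorithm:
215024421 = 37×5744041 + 2494904
5744041 = 2×2494904 + 754233
2494904 = 3×754233 + 232205
754233 = 3×232205 + 57618
232205 = 4×57618 + 1733
57618 = 33×1733 + 429
1733 = 4×429 + 17
429 = 25×17 + 4
17 = 4×4 + 1
4 = 4×1 + 0
Since gcd(5744041, 215024421) = 1, back-substitute to write 1 as a combination:
1 = 17 − 4·4
1 = −4·429 + 101·17
1 = 101·1733 − 408·429
1 = −408·57618 + 13565·1733
1 = 13565·232205 − 54668·57618
1 = −54668·754233 + 177569·232205
1 = 177569·2494904 − 587375·754233
1 = −587375·5744041 + 1352319·2494904
1 = 1352319·215024421 − 50623178·5744041
So 5744041·(-50623178) ≡ 1 (mod 215024421), and -50623178 ≡ 164401243 (mod 215024421).

164401243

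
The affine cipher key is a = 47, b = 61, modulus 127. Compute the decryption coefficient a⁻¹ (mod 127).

Apply the Euclidean algorithm to 127 and 47:
127 = 2·47 + 33
47 = 1·33 + 14
33 = 2·14 + 5
14 = 2·5 + 4
5 = 1·4 + 1
4 = 4·1 + 0
The gcd is 1. Working backward:
1 = 5 − 4
1 = −14 + 3·5
1 = 3·33 − 7·14
1 = −7·47 + 10·33
1 = 10·127 − 27·47
So 47·(-27) ≡ 1 (mod 127), and -27 ≡ 100 (mod 127).

100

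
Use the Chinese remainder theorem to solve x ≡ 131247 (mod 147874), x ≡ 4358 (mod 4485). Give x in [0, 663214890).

472440803

Write x = 131247 + 147874·k. Then 147874·k ≡ 4358 − 131247 ≡ 3176 (mod 4485).
Need 147874⁻¹ mod 4485. Extended Euclid on (4485, 4354):
4485 = 1*4354 + 131
4354 = 33*131 + 31
131 = 4*31 + 7
31 = 4*7 + 3
7 = 2*3 + 1
3 = 3*1 + 0
Back-substitute:
1 = 7 − 2·3
1 = −2·31 + 9·7
1 = 9·131 − 38·31
1 = −38·4354 + 1263·131
1 = 1263·4485 − 1301·4354
147874⁻¹ ≡ 3184 (mod 4485), so k ≡ 3184·3176 ≡ 3194 (mod 4485).
x = 131247 + 147874·3194 = 472440803.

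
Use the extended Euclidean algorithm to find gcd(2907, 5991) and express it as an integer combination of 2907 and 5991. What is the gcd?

Repeated division:
5991 = 2×2907 + 177
2907 = 16×177 + 75
177 = 2×75 + 27
75 = 2×27 + 21
27 = 1×21 + 6
21 = 3×6 + 3
6 = 2×3 + 0
gcd(2907, 5991) = 3.
Express as a combination:
3 = 21 − 3·6
3 = −3·27 + 4·21
3 = 4·75 − 11·27
3 = −11·177 + 26·75
3 = 26·2907 − 427·177
3 = −427·5991 + 880·2907
So 3 = (-427)·5991 + (880)·2907.

3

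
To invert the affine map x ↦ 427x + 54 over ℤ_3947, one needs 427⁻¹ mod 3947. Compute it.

721

Apply the Euclidean algorithm to 3947 and 427:
3947 = 9·427 + 104
427 = 4·104 + 11
104 = 9·11 + 5
11 = 2·5 + 1
5 = 5·1 + 0
Since gcd(427, 3947) = 1, back-substitute to write 1 as a combination:
1 = 11 − 2·5
1 = −2·104 + 19·11
1 = 19·427 − 78·104
1 = −78·3947 + 721·427
So 427·721 ≡ 1 (mod 3947).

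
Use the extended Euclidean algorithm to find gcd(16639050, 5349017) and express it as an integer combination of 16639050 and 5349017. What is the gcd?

1

Apply Euclid's algorithm to 16639050 and 5349017:
16639050 = 3*5349017 + 591999
5349017 = 9*591999 + 21026
591999 = 28*21026 + 3271
21026 = 6*3271 + 1400
3271 = 2*1400 + 471
1400 = 2*471 + 458
471 = 1*458 + 13
458 = 35*13 + 3
13 = 4*3 + 1
3 = 3*1 + 0
gcd(16639050, 5349017) = 1.
Express as a combination:
1 = 13 − 4·3
1 = −4·458 + 141·13
1 = 141·471 − 145·458
1 = −145·1400 + 431·471
1 = 431·3271 − 1007·1400
1 = −1007·21026 + 6473·3271
1 = 6473·591999 − 182251·21026
1 = −182251·5349017 + 1646732·591999
1 = 1646732·16639050 − 5122447·5349017
So 1 = (1646732)·16639050 + (-5122447)·5349017.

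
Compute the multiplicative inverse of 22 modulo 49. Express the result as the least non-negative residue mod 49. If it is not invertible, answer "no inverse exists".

29

Extended Euclidean algorithm:
49 = 2·22 + 5
22 = 4·5 + 2
5 = 2·2 + 1
2 = 2·1 + 0
The gcd is 1. Working backward:
1 = 5 − 2·2
1 = −2·22 + 9·5
1 = 9·49 − 20·22
Thus 22·(-20) ≡ 1 (mod 49); reducing, -20 mod 49 = 29.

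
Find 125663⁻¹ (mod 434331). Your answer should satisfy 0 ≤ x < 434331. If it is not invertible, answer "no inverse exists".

207137

gcd(434331, 125663) by repeated division:
434331 = 3×125663 + 57342
125663 = 2×57342 + 10979
57342 = 5×10979 + 2447
10979 = 4×2447 + 1191
2447 = 2×1191 + 65
1191 = 18×65 + 21
65 = 3×21 + 2
21 = 10×2 + 1
2 = 2×1 + 0
gcd = 1, so the inverse exists. Back-substitute:
1 = 21 − 10·2
1 = −10·65 + 31·21
1 = 31·1191 − 568·65
1 = −568·2447 + 1167·1191
1 = 1167·10979 − 5236·2447
1 = −5236·57342 + 27347·10979
1 = 27347·125663 − 59930·57342
1 = −59930·434331 + 207137·125663
So 125663·207137 ≡ 1 (mod 434331).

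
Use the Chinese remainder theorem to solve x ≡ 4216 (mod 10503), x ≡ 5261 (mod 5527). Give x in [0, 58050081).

44022289

Write x = 4216 + 10503·k. Then 10503·k ≡ 5261 − 4216 ≡ 1045 (mod 5527).
Need 10503⁻¹ mod 5527. Extended Euclid on (5527, 4976):
5527 = 1*4976 + 551
4976 = 9*551 + 17
551 = 32*17 + 7
17 = 2*7 + 3
7 = 2*3 + 1
3 = 3*1 + 0
Back-substitute:
1 = 7 − 2·3
1 = −2·17 + 5·7
1 = 5·551 − 162·17
1 = −162·4976 + 1463·551
1 = 1463·5527 − 1625·4976
10503⁻¹ ≡ 3902 (mod 5527), so k ≡ 3902·1045 ≡ 4191 (mod 5527).
x = 4216 + 10503·4191 = 44022289.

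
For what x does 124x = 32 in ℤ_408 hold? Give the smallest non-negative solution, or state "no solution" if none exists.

First find gcd(124, 408):
408 = 3*124 + 36
124 = 3*36 + 16
36 = 2*16 + 4
16 = 4*4 + 0
gcd = 4 and 4 | 32, so solutions exist. Divide through by 4: 31x ≡ 8 (mod 102).
Now find 31⁻¹ mod 102:
102 = 3·31 + 9
31 = 3·9 + 4
9 = 2·4 + 1
4 = 4·1 + 0
Back-substitute:
1 = 9 − 2·4
1 = −2·31 + 7·9
1 = 7·102 − 23·31
So 31·(-23) ≡ 1 (mod 102), i.e. 31⁻¹ ≡ 79.
Then x ≡ 79·8 ≡ 20 (mod 102); the smallest non-negative solution is x = 20.

20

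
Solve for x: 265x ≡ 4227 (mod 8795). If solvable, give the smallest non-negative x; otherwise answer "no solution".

gcd(265, 8795):
8795 = 33*265 + 50
265 = 5*50 + 15
50 = 3*15 + 5
15 = 3*5 + 0
gcd = 5, but 5 ∤ 4227, so the congruence has no solution.

no solution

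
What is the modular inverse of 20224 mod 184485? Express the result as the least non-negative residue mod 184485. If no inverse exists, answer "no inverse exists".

Run Euclid on (184485, 20224):
184485 = 9×20224 + 2469
20224 = 8×2469 + 472
2469 = 5×472 + 109
472 = 4×109 + 36
109 = 3×36 + 1
36 = 36×1 + 0
gcd = 1, so the inverse exists. Back-substitute:
1 = 109 − 3·36
1 = −3·472 + 13·109
1 = 13·2469 − 68·472
1 = −68·20224 + 557·2469
1 = 557·184485 − 5081·20224
Hence 20224⁻¹ ≡ -5081 ≡ 179404 (mod 184485).

179404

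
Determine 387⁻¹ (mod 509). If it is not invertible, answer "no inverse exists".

Run Euclid on (509, 387):
509 = 1×387 + 122
387 = 3×122 + 21
122 = 5×21 + 17
21 = 1×17 + 4
17 = 4×4 + 1
4 = 4×1 + 0
gcd = 1, so the inverse exists. Back-substitute:
1 = 17 − 4·4
1 = −4·21 + 5·17
1 = 5·122 − 29·21
1 = −29·387 + 92·122
1 = 92·509 − 121·387
So 387·(-121) ≡ 1 (mod 509), and -121 ≡ 388 (mod 509).

388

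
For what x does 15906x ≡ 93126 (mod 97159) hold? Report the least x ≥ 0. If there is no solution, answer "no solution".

35483

First find gcd(15906, 97159):
97159 = 6×15906 + 1723
15906 = 9×1723 + 399
1723 = 4×399 + 127
399 = 3×127 + 18
127 = 7×18 + 1
18 = 18×1 + 0
gcd = 1, so a unique solution mod 97159 exists.
Back-substitute for the Bézout coefficients:
1 = 127 − 7·18
1 = −7·399 + 22·127
1 = 22·1723 − 95·399
1 = −95·15906 + 877·1723
1 = 877·97159 − 5357·15906
So 15906·(-5357) ≡ 1 (mod 97159), giving 15906⁻¹ ≡ 91802.
x ≡ 15906⁻¹·93126 ≡ 91802·93126 ≡ 35483 (mod 97159).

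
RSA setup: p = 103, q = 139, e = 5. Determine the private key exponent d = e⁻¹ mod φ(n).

11261

φ(n) = (p−1)(q−1) = 102·138 = 14076.
Need d with 5·d ≡ 1 (mod 14076). Apply the extended Euclidean algorithm:
14076 = 2815×5 + 1
5 = 5×1 + 0
Back-substitute:
1 = 14076 − 2815·5
So 5·(-2815) ≡ 1 (mod 14076), hence d ≡ -2815 ≡ 11261 (mod 14076).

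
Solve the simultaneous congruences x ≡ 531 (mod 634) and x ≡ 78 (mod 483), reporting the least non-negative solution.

Write x = 531 + 634·k. Then 634·k ≡ 78 − 531 ≡ 30 (mod 483).
Need 634⁻¹ mod 483. Extended Euclid on (483, 151):
483 = 3×151 + 30
151 = 5×30 + 1
30 = 30×1 + 0
Back-substitute:
1 = 151 − 5·30
1 = −5·483 + 16·151
634⁻¹ ≡ 16 (mod 483), so k ≡ 16·30 ≡ 480 (mod 483).
x = 531 + 634·480 = 304851.

304851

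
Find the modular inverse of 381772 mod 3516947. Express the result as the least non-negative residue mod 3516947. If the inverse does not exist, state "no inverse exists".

Run Euclid on (3516947, 381772):
3516947 = 9×381772 + 80999
381772 = 4×80999 + 57776
80999 = 1×57776 + 23223
57776 = 2×23223 + 11330
23223 = 2×11330 + 563
11330 = 20×563 + 70
563 = 8×70 + 3
70 = 23×3 + 1
3 = 3×1 + 0
gcd = 1, so the inverse exists. Back-substitute:
1 = 70 − 23·3
1 = −23·563 + 185·70
1 = 185·11330 − 3723·563
1 = −3723·23223 + 7631·11330
1 = 7631·57776 − 18985·23223
1 = −18985·80999 + 26616·57776
1 = 26616·381772 − 125449·80999
1 = −125449·3516947 + 1155657·381772
So 381772·1155657 ≡ 1 (mod 3516947).

1155657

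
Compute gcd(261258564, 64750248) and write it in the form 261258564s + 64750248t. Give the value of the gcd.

12

Repeated division:
261258564 = 4×64750248 + 2257572
64750248 = 28×2257572 + 1538232
2257572 = 1×1538232 + 719340
1538232 = 2×719340 + 99552
719340 = 7×99552 + 22476
99552 = 4×22476 + 9648
22476 = 2×9648 + 3180
9648 = 3×3180 + 108
3180 = 29×108 + 48
108 = 2×48 + 12
48 = 4×12 + 0
gcd(261258564, 64750248) = 12.
Express as a combination:
12 = 108 − 2·48
12 = −2·3180 + 59·108
12 = 59·9648 − 179·3180
12 = −179·22476 + 417·9648
12 = 417·99552 − 1847·22476
12 = −1847·719340 + 13346·99552
12 = 13346·1538232 − 28539·719340
12 = −28539·2257572 + 41885·1538232
12 = 41885·64750248 − 1201319·2257572
12 = −1201319·261258564 + 4847161·64750248
So 12 = (-1201319)·261258564 + (4847161)·64750248.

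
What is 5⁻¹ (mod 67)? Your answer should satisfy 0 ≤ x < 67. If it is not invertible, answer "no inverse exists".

Extended Euclidean algorithm:
67 = 13*5 + 2
5 = 2*2 + 1
2 = 2*1 + 0
The gcd is 1. Working backward:
1 = 5 − 2·2
1 = −2·67 + 27·5
So 5·27 ≡ 1 (mod 67).

27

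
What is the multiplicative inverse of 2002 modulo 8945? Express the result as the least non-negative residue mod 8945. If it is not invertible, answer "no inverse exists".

Run Euclid on (8945, 2002):
8945 = 4×2002 + 937
2002 = 2×937 + 128
937 = 7×128 + 41
128 = 3×41 + 5
41 = 8×5 + 1
5 = 5×1 + 0
The gcd is 1. Working backward:
1 = 41 − 8·5
1 = −8·128 + 25·41
1 = 25·937 − 183·128
1 = −183·2002 + 391·937
1 = 391·8945 − 1747·2002
So 2002·(-1747) ≡ 1 (mod 8945), and -1747 ≡ 7198 (mod 8945).

7198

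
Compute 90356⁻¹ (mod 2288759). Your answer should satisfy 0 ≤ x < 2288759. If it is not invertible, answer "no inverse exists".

2003766

gcd(2288759, 90356) by repeated division:
2288759 = 25×90356 + 29859
90356 = 3×29859 + 779
29859 = 38×779 + 257
779 = 3×257 + 8
257 = 32×8 + 1
8 = 8×1 + 0
The gcd is 1. Working backward:
1 = 257 − 32·8
1 = −32·779 + 97·257
1 = 97·29859 − 3718·779
1 = −3718·90356 + 11251·29859
1 = 11251·2288759 − 284993·90356
So 90356·(-284993) ≡ 1 (mod 2288759), and -284993 ≡ 2003766 (mod 2288759).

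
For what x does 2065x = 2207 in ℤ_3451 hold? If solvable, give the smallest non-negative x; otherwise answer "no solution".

gcd(2065, 3451):
3451 = 1*2065 + 1386
2065 = 1*1386 + 679
1386 = 2*679 + 28
679 = 24*28 + 7
28 = 4*7 + 0
gcd = 7, but 7 ∤ 2207, so the congruence has no solution.

no solution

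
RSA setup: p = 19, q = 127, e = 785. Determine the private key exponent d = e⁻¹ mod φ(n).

1121

φ(n) = (p−1)(q−1) = 18·126 = 2268.
Need d with 785·d ≡ 1 (mod 2268). Apply the extended Euclidean algorithm:
2268 = 2*785 + 698
785 = 1*698 + 87
698 = 8*87 + 2
87 = 43*2 + 1
2 = 2*1 + 0
Back-substitute:
1 = 87 − 43·2
1 = −43·698 + 345·87
1 = 345·785 − 388·698
1 = −388·2268 + 1121·785
So 785·1121 ≡ 1 (mod 2268), hence d = 1121.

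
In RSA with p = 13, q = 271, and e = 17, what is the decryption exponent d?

953

φ(n) = (p−1)(q−1) = 12·270 = 3240.
Need d with 17·d ≡ 1 (mod 3240). Apply the extended Euclidean algorithm:
3240 = 190×17 + 10
17 = 1×10 + 7
10 = 1×7 + 3
7 = 2×3 + 1
3 = 3×1 + 0
Back-substitute:
1 = 7 − 2·3
1 = −2·10 + 3·7
1 = 3·17 − 5·10
1 = −5·3240 + 953·17
So 17·953 ≡ 1 (mod 3240), hence d = 953.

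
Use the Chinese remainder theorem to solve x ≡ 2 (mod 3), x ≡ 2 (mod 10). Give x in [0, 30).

Write x = 2 + 3·k. Then 3·k ≡ 2 − 2 ≡ 0 (mod 10).
Need 3⁻¹ mod 10. Extended Euclid on (10, 3):
10 = 3·3 + 1
3 = 3·1 + 0
Back-substitute:
1 = 10 − 3·3
3⁻¹ ≡ 7 (mod 10), so k ≡ 7·0 ≡ 0 (mod 10).
x = 2 + 3·0 = 2.

2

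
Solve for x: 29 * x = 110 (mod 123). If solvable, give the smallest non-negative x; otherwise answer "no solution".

25

First find gcd(29, 123):
123 = 4*29 + 7
29 = 4*7 + 1
7 = 7*1 + 0
gcd = 1, so a unique solution mod 123 exists.
Back-substitute for the Bézout coefficients:
1 = 29 − 4·7
1 = −4·123 + 17·29
So 29·(17) ≡ 1 (mod 123), giving 29⁻¹ ≡ 17.
x ≡ 29⁻¹·110 ≡ 17·110 ≡ 25 (mod 123).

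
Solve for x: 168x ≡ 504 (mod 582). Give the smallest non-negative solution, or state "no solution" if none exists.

First find gcd(168, 582):
582 = 3·168 + 78
168 = 2·78 + 12
78 = 6·12 + 6
12 = 2·6 + 0
gcd = 6 and 6 | 504, so solutions exist. Divide through by 6: 28x ≡ 84 (mod 97).
Now find 28⁻¹ mod 97:
97 = 3×28 + 13
28 = 2×13 + 2
13 = 6×2 + 1
2 = 2×1 + 0
Back-substitute:
1 = 13 − 6·2
1 = −6·28 + 13·13
1 = 13·97 − 45·28
So 28·(-45) ≡ 1 (mod 97), i.e. 28⁻¹ ≡ 52.
Then x ≡ 52·84 ≡ 3 (mod 97); the smallest non-negative solution is x = 3.

3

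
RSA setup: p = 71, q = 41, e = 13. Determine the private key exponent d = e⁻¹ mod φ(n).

1077

φ(n) = (p−1)(q−1) = 70·40 = 2800.
Need d with 13·d ≡ 1 (mod 2800). Apply the extended Euclidean algorithm:
2800 = 215·13 + 5
13 = 2·5 + 3
5 = 1·3 + 2
3 = 1·2 + 1
2 = 2·1 + 0
Back-substitute:
1 = 3 − 2
1 = −5 + 2·3
1 = 2·13 − 5·5
1 = −5·2800 + 1077·13
So 13·1077 ≡ 1 (mod 2800), hence d = 1077.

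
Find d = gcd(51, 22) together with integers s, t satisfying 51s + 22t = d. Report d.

Repeated division:
51 = 2*22 + 7
22 = 3*7 + 1
7 = 7*1 + 0
gcd(51, 22) = 1.
Back-substituting:
1 = 22 − 3·7
1 = −3·51 + 7·22
So 1 = (-3)·51 + (7)·22.

1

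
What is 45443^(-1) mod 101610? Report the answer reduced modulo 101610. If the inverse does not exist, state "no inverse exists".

76397

Run Euclid on (101610, 45443):
101610 = 2·45443 + 10724
45443 = 4·10724 + 2547
10724 = 4·2547 + 536
2547 = 4·536 + 403
536 = 1·403 + 133
403 = 3·133 + 4
133 = 33·4 + 1
4 = 4·1 + 0
gcd = 1, so the inverse exists. Back-substitute:
1 = 133 − 33·4
1 = −33·403 + 100·133
1 = 100·536 − 133·403
1 = −133·2547 + 632·536
1 = 632·10724 − 2661·2547
1 = −2661·45443 + 11276·10724
1 = 11276·101610 − 25213·45443
Thus 45443·(-25213) ≡ 1 (mod 101610); reducing, -25213 mod 101610 = 76397.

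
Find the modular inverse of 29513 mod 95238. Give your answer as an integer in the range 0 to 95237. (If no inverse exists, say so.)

Euclidean algorithm on 95238, 29513:
95238 = 3×29513 + 6699
29513 = 4×6699 + 2717
6699 = 2×2717 + 1265
2717 = 2×1265 + 187
1265 = 6×187 + 143
187 = 1×143 + 44
143 = 3×44 + 11
44 = 4×11 + 0
The gcd is 11, not 1, hence no inverse exists.

no inverse exists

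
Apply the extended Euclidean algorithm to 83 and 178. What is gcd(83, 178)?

Apply Euclid's algorithm to 178 and 83:
178 = 2*83 + 12
83 = 6*12 + 11
12 = 1*11 + 1
11 = 11*1 + 0
gcd(83, 178) = 1.
Working backward:
1 = 12 − 11
1 = −83 + 7·12
1 = 7·178 − 15·83
So 1 = (7)·178 + (-15)·83.

1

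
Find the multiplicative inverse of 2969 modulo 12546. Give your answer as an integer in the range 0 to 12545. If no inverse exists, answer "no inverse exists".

Extended Euclidean algorithm:
12546 = 4·2969 + 670
2969 = 4·670 + 289
670 = 2·289 + 92
289 = 3·92 + 13
92 = 7·13 + 1
13 = 13·1 + 0
The gcd is 1. Working backward:
1 = 92 − 7·13
1 = −7·289 + 22·92
1 = 22·670 − 51·289
1 = −51·2969 + 226·670
1 = 226·12546 − 955·2969
So 2969·(-955) ≡ 1 (mod 12546), and -955 ≡ 11591 (mod 12546).

11591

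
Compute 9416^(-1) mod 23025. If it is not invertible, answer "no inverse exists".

Apply the Euclidean algorithm to 23025 and 9416:
23025 = 2*9416 + 4193
9416 = 2*4193 + 1030
4193 = 4*1030 + 73
1030 = 14*73 + 8
73 = 9*8 + 1
8 = 8*1 + 0
The gcd is 1. Working backward:
1 = 73 − 9·8
1 = −9·1030 + 127·73
1 = 127·4193 − 517·1030
1 = −517·9416 + 1161·4193
1 = 1161·23025 − 2839·9416
Thus 9416·(-2839) ≡ 1 (mod 23025); reducing, -2839 mod 23025 = 20186.

20186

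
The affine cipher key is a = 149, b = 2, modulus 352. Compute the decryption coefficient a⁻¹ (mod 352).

189

gcd(352, 149) by repeated division:
352 = 2*149 + 54
149 = 2*54 + 41
54 = 1*41 + 13
41 = 3*13 + 2
13 = 6*2 + 1
2 = 2*1 + 0
Since gcd(149, 352) = 1, back-substitute to write 1 as a combination:
1 = 13 − 6·2
1 = −6·41 + 19·13
1 = 19·54 − 25·41
1 = −25·149 + 69·54
1 = 69·352 − 163·149
So 149·(-163) ≡ 1 (mod 352), and -163 ≡ 189 (mod 352).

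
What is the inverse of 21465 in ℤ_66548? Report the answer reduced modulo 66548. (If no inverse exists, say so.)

58357

gcd(66548, 21465) by repeated division:
66548 = 3·21465 + 2153
21465 = 9·2153 + 2088
2153 = 1·2088 + 65
2088 = 32·65 + 8
65 = 8·8 + 1
8 = 8·1 + 0
Since gcd(21465, 66548) = 1, back-substitute to write 1 as a combination:
1 = 65 − 8·8
1 = −8·2088 + 257·65
1 = 257·2153 − 265·2088
1 = −265·21465 + 2642·2153
1 = 2642·66548 − 8191·21465
Hence 21465⁻¹ ≡ -8191 ≡ 58357 (mod 66548).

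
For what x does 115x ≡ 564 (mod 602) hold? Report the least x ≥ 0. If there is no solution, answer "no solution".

230

First find gcd(115, 602):
602 = 5*115 + 27
115 = 4*27 + 7
27 = 3*7 + 6
7 = 1*6 + 1
6 = 6*1 + 0
gcd = 1, so a unique solution mod 602 exists.
Back-substitute for the Bézout coefficients:
1 = 7 − 6
1 = −27 + 4·7
1 = 4·115 − 17·27
1 = −17·602 + 89·115
So 115·(89) ≡ 1 (mod 602), giving 115⁻¹ ≡ 89.
x ≡ 115⁻¹·564 ≡ 89·564 ≡ 230 (mod 602).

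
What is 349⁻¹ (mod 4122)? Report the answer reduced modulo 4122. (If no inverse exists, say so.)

3685

Apply the Euclidean algorithm to 4122 and 349:
4122 = 11·349 + 283
349 = 1·283 + 66
283 = 4·66 + 19
66 = 3·19 + 9
19 = 2·9 + 1
9 = 9·1 + 0
Since gcd(349, 4122) = 1, back-substitute to write 1 as a combination:
1 = 19 − 2·9
1 = −2·66 + 7·19
1 = 7·283 − 30·66
1 = −30·349 + 37·283
1 = 37·4122 − 437·349
Hence 349⁻¹ ≡ -437 ≡ 3685 (mod 4122).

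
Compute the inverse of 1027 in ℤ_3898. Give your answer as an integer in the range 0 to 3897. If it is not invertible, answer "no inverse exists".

2543

Apply the Euclidean algorithm to 3898 and 1027:
3898 = 3×1027 + 817
1027 = 1×817 + 210
817 = 3×210 + 187
210 = 1×187 + 23
187 = 8×23 + 3
23 = 7×3 + 2
3 = 1×2 + 1
2 = 2×1 + 0
gcd = 1, so the inverse exists. Back-substitute:
1 = 3 − 2
1 = −23 + 8·3
1 = 8·187 − 65·23
1 = −65·210 + 73·187
1 = 73·817 − 284·210
1 = −284·1027 + 357·817
1 = 357·3898 − 1355·1027
Thus 1027·(-1355) ≡ 1 (mod 3898); reducing, -1355 mod 3898 = 2543.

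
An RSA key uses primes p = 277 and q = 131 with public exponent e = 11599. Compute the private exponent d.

5599

φ(n) = (p−1)(q−1) = 276·130 = 35880.
Need d with 11599·d ≡ 1 (mod 35880). Apply the extended Euclidean algorithm:
35880 = 3·11599 + 1083
11599 = 10·1083 + 769
1083 = 1·769 + 314
769 = 2·314 + 141
314 = 2·141 + 32
141 = 4·32 + 13
32 = 2·13 + 6
13 = 2·6 + 1
6 = 6·1 + 0
Back-substitute:
1 = 13 − 2·6
1 = −2·32 + 5·13
1 = 5·141 − 22·32
1 = −22·314 + 49·141
1 = 49·769 − 120·314
1 = −120·1083 + 169·769
1 = 169·11599 − 1810·1083
1 = −1810·35880 + 5599·11599
So 11599·5599 ≡ 1 (mod 35880), hence d = 5599.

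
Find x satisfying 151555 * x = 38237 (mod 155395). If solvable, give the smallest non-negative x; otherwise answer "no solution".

gcd(151555, 155395):
155395 = 1·151555 + 3840
151555 = 39·3840 + 1795
3840 = 2·1795 + 250
1795 = 7·250 + 45
250 = 5·45 + 25
45 = 1·25 + 20
25 = 1·20 + 5
20 = 4·5 + 0
gcd = 5, but 5 ∤ 38237, so the congruence has no solution.

no solution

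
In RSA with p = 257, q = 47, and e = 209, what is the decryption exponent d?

φ(n) = (p−1)(q−1) = 256·46 = 11776.
Need d with 209·d ≡ 1 (mod 11776). Apply the extended Euclidean algorithm:
11776 = 56·209 + 72
209 = 2·72 + 65
72 = 1·65 + 7
65 = 9·7 + 2
7 = 3·2 + 1
2 = 2·1 + 0
Back-substitute:
1 = 7 − 3·2
1 = −3·65 + 28·7
1 = 28·72 − 31·65
1 = −31·209 + 90·72
1 = 90·11776 − 5071·209
So 209·(-5071) ≡ 1 (mod 11776), hence d ≡ -5071 ≡ 6705 (mod 11776).

6705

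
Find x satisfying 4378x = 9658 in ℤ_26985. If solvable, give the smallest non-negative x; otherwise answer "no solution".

First find gcd(4378, 26985):
26985 = 6×4378 + 717
4378 = 6×717 + 76
717 = 9×76 + 33
76 = 2×33 + 10
33 = 3×10 + 3
10 = 3×3 + 1
3 = 3×1 + 0
gcd = 1, so a unique solution mod 26985 exists.
Back-substitute for the Bézout coefficients:
1 = 10 − 3·3
1 = −3·33 + 10·10
1 = 10·76 − 23·33
1 = −23·717 + 217·76
1 = 217·4378 − 1325·717
1 = −1325·26985 + 8167·4378
So 4378·(8167) ≡ 1 (mod 26985), giving 4378⁻¹ ≡ 8167.
x ≡ 4378⁻¹·9658 ≡ 8167·9658 ≡ 26716 (mod 26985).

26716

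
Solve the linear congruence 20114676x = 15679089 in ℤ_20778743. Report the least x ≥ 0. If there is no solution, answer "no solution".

First find gcd(20114676, 20778743):
20778743 = 1*20114676 + 664067
20114676 = 30*664067 + 192666
664067 = 3*192666 + 86069
192666 = 2*86069 + 20528
86069 = 4*20528 + 3957
20528 = 5*3957 + 743
3957 = 5*743 + 242
743 = 3*242 + 17
242 = 14*17 + 4
17 = 4*4 + 1
4 = 4*1 + 0
gcd = 1, so a unique solution mod 20778743 exists.
Back-substitute for the Bézout coefficients:
1 = 17 − 4·4
1 = −4·242 + 57·17
1 = 57·743 − 175·242
1 = −175·3957 + 932·743
1 = 932·20528 − 4835·3957
1 = −4835·86069 + 20272·20528
1 = 20272·192666 − 45379·86069
1 = −45379·664067 + 156409·192666
1 = 156409·20114676 − 4737649·664067
1 = −4737649·20778743 + 4894058·20114676
So 20114676·(4894058) ≡ 1 (mod 20778743), giving 20114676⁻¹ ≡ 4894058.
x ≡ 20114676⁻¹·15679089 ≡ 4894058·15679089 ≡ 10681144 (mod 20778743).

10681144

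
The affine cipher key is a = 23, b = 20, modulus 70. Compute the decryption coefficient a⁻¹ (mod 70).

Apply the Euclidean algorithm to 70 and 23:
70 = 3×23 + 1
23 = 23×1 + 0
The gcd is 1. Working backward:
1 = 70 − 3·23
So 23·(-3) ≡ 1 (mod 70), and -3 ≡ 67 (mod 70).

67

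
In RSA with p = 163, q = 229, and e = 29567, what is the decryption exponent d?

18671

φ(n) = (p−1)(q−1) = 162·228 = 36936.
Need d with 29567·d ≡ 1 (mod 36936). Apply the extended Euclidean algorithm:
36936 = 1×29567 + 7369
29567 = 4×7369 + 91
7369 = 80×91 + 89
91 = 1×89 + 2
89 = 44×2 + 1
2 = 2×1 + 0
Back-substitute:
1 = 89 − 44·2
1 = −44·91 + 45·89
1 = 45·7369 − 3644·91
1 = −3644·29567 + 14621·7369
1 = 14621·36936 − 18265·29567
So 29567·(-18265) ≡ 1 (mod 36936), hence d ≡ -18265 ≡ 18671 (mod 36936).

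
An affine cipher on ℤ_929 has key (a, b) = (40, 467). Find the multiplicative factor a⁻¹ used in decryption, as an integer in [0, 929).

720

Run Euclid on (929, 40):
929 = 23*40 + 9
40 = 4*9 + 4
9 = 2*4 + 1
4 = 4*1 + 0
Since gcd(40, 929) = 1, back-substitute to write 1 as a combination:
1 = 9 − 2·4
1 = −2·40 + 9·9
1 = 9·929 − 209·40
Hence 40⁻¹ ≡ -209 ≡ 720 (mod 929).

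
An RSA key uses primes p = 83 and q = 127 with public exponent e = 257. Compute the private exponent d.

3377

φ(n) = (p−1)(q−1) = 82·126 = 10332.
Need d with 257·d ≡ 1 (mod 10332). Apply the extended Euclidean algorithm:
10332 = 40·257 + 52
257 = 4·52 + 49
52 = 1·49 + 3
49 = 16·3 + 1
3 = 3·1 + 0
Back-substitute:
1 = 49 − 16·3
1 = −16·52 + 17·49
1 = 17·257 − 84·52
1 = −84·10332 + 3377·257
So 257·3377 ≡ 1 (mod 10332), hence d = 3377.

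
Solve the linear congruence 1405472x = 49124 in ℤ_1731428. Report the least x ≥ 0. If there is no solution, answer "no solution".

327098

First find gcd(1405472, 1731428):
1731428 = 1×1405472 + 325956
1405472 = 4×325956 + 101648
325956 = 3×101648 + 21012
101648 = 4×21012 + 17600
21012 = 1×17600 + 3412
17600 = 5×3412 + 540
3412 = 6×540 + 172
540 = 3×172 + 24
172 = 7×24 + 4
24 = 6×4 + 0
gcd = 4 and 4 | 49124, so solutions exist. Divide through by 4: 351368x ≡ 12281 (mod 432857).
Now find 351368⁻¹ mod 432857:
432857 = 1·351368 + 81489
351368 = 4·81489 + 25412
81489 = 3·25412 + 5253
25412 = 4·5253 + 4400
5253 = 1·4400 + 853
4400 = 5·853 + 135
853 = 6·135 + 43
135 = 3·43 + 6
43 = 7·6 + 1
6 = 6·1 + 0
Back-substitute:
1 = 43 − 7·6
1 = −7·135 + 22·43
1 = 22·853 − 139·135
1 = −139·4400 + 717·853
1 = 717·5253 − 856·4400
1 = −856·25412 + 4141·5253
1 = 4141·81489 − 13279·25412
1 = −13279·351368 + 57257·81489
1 = 57257·432857 − 70536·351368
So 351368·(-70536) ≡ 1 (mod 432857), i.e. 351368⁻¹ ≡ 362321.
Then x ≡ 362321·12281 ≡ 327098 (mod 432857); the smallest non-negative solution is x = 327098.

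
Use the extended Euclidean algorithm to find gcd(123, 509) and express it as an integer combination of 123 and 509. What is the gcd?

1

Apply Euclid's algorithm to 509 and 123:
509 = 4×123 + 17
123 = 7×17 + 4
17 = 4×4 + 1
4 = 4×1 + 0
gcd(123, 509) = 1.
Working backward:
1 = 17 − 4·4
1 = −4·123 + 29·17
1 = 29·509 − 120·123
So 1 = (29)·509 + (-120)·123.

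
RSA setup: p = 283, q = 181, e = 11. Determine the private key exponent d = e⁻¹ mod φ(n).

φ(n) = (p−1)(q−1) = 282·180 = 50760.
Need d with 11·d ≡ 1 (mod 50760). Apply the extended Euclidean algorithm:
50760 = 4614×11 + 6
11 = 1×6 + 5
6 = 1×5 + 1
5 = 5×1 + 0
Back-substitute:
1 = 6 − 5
1 = −11 + 2·6
1 = 2·50760 − 9229·11
So 11·(-9229) ≡ 1 (mod 50760), hence d ≡ -9229 ≡ 41531 (mod 50760).

41531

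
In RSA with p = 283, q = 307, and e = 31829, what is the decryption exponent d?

43085

φ(n) = (p−1)(q−1) = 282·306 = 86292.
Need d with 31829·d ≡ 1 (mod 86292). Apply the extended Euclidean algorithm:
86292 = 2×31829 + 22634
31829 = 1×22634 + 9195
22634 = 2×9195 + 4244
9195 = 2×4244 + 707
4244 = 6×707 + 2
707 = 353×2 + 1
2 = 2×1 + 0
Back-substitute:
1 = 707 − 353·2
1 = −353·4244 + 2119·707
1 = 2119·9195 − 4591·4244
1 = −4591·22634 + 11301·9195
1 = 11301·31829 − 15892·22634
1 = −15892·86292 + 43085·31829
So 31829·43085 ≡ 1 (mod 86292), hence d = 43085.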